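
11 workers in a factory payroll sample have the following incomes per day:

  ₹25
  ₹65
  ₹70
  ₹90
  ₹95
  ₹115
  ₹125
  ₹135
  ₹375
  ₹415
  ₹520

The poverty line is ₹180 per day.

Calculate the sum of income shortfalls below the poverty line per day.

Incomes under z: ₹25, ₹65, ₹70, ₹90, ₹95, ₹115, ₹125, ₹135 (q = 8 of N = 11).
Individual gaps: 180−25 = 155; 180−65 = 115; 180−70 = 110; 180−90 = 90; 180−95 = 85; 180−115 = 65; 180−125 = 55; 180−135 = 45.
Aggregate gap = ₹720.

₹720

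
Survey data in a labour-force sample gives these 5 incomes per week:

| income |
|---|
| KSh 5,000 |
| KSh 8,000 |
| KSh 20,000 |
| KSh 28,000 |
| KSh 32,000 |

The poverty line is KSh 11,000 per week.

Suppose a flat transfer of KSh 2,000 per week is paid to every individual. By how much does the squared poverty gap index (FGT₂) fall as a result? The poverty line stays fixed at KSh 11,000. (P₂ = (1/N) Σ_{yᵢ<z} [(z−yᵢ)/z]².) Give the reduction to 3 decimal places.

0.046

Before: below the line — KSh 5,000, KSh 8,000; squared poverty gap index (FGT₂) = 0.07438.
After the KSh 2,000 transfer: below the line — KSh 7,000, KSh 10,000; squared poverty gap index (FGT₂) = 0.02810.
Reduction = 0.07438 − 0.02810 = 0.046.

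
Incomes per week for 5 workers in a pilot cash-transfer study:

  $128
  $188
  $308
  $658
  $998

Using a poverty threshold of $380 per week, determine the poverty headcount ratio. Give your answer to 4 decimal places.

0.6000

3 of the 5 workers have income below $380.
H = 3/5 = 0.6000.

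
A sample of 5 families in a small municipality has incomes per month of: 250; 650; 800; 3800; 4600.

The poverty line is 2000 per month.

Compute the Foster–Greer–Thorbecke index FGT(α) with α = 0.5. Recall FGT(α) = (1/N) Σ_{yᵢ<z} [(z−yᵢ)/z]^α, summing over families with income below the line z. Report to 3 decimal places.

0.506

Poor units: 250, 650, 800 (q = 3 of N = 5).
Shortfall ratios: (2000−250)/2000 = 0.8750; (2000−650)/2000 = 0.6750; (2000−800)/2000 = 0.6000.
Raised to α = 0.5: 0.93541; 0.82158; 0.77460.
Sum = 2.531595; FGT(0.5) = 2.531595 / 5 = 0.506.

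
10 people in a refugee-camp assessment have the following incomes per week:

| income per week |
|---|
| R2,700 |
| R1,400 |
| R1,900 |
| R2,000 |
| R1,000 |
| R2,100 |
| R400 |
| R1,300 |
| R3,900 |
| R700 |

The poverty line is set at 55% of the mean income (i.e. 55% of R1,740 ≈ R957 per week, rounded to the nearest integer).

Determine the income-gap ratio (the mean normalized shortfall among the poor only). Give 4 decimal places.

Below z: R400, R700 (q = 2 of N = 10).
Shortfall ratios (z−y)/z: 0.5820, 0.2685; sum = 0.850575.
I averages over the q = 2 poor units only: 0.850575 / 2 = 0.4253.

0.4253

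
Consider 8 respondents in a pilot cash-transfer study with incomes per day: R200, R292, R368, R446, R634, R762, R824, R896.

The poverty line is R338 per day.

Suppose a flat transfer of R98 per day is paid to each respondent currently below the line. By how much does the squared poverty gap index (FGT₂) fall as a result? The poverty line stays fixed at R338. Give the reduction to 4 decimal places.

Before: below the line — R200, R292; squared poverty gap index (FGT₂) = 0.023152.
After the R98 transfer: below the line — R298; squared poverty gap index (FGT₂) = 0.001751.
Reduction = 0.023152 − 0.001751 = 0.0214.

0.0214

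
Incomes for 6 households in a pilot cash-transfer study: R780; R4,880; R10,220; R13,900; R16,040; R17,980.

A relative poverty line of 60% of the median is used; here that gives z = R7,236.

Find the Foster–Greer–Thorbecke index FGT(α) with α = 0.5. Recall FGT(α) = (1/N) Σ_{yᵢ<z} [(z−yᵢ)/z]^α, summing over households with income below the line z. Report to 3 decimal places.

Incomes under z: R780, R4,880 (q = 2 of N = 6).
Normalized shortfalls: (7236−780)/7236 = 0.8922; (7236−4880)/7236 = 0.3256.
Raised to α = 0.5: 0.94457; 0.57061.
Sum = 1.515175; FGT(0.5) = 1.515175 / 6 = 0.253.

0.253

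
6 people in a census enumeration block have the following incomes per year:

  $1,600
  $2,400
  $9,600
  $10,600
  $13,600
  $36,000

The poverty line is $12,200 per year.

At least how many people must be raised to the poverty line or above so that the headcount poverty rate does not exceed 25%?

3

4 of the 6 people are poor, so H = 4/6 = 0.667.
A headcount ratio of at most 25% allows at most ⌊0.25 × 6⌋ = 1 poor people.
So at least 4 − 1 = 3 must be lifted.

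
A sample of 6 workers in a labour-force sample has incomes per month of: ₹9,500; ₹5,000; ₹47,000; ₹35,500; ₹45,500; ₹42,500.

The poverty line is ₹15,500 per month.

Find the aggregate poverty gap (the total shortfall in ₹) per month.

Below z: ₹5,000, ₹9,500 (q = 2 of N = 6).
Individual gaps: 15500−5000 = 10500; 15500−9500 = 6000.
Aggregate gap = ₹16,500.

₹16,500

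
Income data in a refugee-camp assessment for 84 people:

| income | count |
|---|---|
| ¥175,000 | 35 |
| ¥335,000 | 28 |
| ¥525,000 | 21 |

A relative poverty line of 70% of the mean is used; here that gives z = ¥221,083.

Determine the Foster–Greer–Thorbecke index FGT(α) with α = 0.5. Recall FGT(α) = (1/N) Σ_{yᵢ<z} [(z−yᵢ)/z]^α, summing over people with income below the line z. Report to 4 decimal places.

0.1902

Below z: 35×¥175,000 (q = 35 of N = 84).
Relative gaps: (221083−175000)/221083 = 0.2084 (×35).
Raised to α = 0.5: 0.45655 (×35).
Sum = 15.979410; FGT(0.5) = 15.979410 / 84 = 0.1902.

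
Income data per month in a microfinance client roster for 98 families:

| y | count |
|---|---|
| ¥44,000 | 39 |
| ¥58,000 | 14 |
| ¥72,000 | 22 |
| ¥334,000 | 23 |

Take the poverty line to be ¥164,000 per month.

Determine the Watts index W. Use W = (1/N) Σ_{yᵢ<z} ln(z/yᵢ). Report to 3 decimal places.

0.857

Below the line: 39×¥44,000, 14×¥58,000, 22×¥72,000 (q = 75 of N = 98).
ln(z/y) terms: ln(164000/44000) = 1.3157 (×39); ln(164000/58000) = 1.0394 (×14); ln(164000/72000) = 0.8232 (×22).
W = 83.973730 / 98 = 0.857.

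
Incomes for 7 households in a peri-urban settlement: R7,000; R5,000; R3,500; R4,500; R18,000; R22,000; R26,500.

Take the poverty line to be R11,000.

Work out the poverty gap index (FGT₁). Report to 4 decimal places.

0.3117

Poor units: R3,500, R4,500, R5,000, R7,000 (q = 4 of N = 7).
Gap ratios (z−y)/z: (11000−3500)/11000 = 0.6818; (11000−4500)/11000 = 0.5909; (11000−5000)/11000 = 0.5455; (11000−7000)/11000 = 0.3636.
Σ = 2.181818. Dividing by the full population N = 7 gives P₁ = 0.3117.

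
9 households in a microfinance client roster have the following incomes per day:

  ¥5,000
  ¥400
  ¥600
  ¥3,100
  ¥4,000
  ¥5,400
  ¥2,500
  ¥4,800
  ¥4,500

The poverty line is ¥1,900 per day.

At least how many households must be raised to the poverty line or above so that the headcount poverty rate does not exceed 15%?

1

Currently q = 2 of N = 9 are below the line (H = 0.222).
A headcount ratio of at most 15% allows at most ⌊0.15 × 9⌋ = 1 poor households.
So at least 2 − 1 = 1 must be lifted.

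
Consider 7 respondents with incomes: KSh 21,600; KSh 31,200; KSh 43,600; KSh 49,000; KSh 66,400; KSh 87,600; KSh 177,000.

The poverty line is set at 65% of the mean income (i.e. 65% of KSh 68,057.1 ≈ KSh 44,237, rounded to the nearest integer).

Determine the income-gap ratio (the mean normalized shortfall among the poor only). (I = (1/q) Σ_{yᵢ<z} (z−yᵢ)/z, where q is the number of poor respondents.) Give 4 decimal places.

Incomes under z: KSh 21,600, KSh 31,200, KSh 43,600 (q = 3 of N = 7).
Shortfall ratios (z−y)/z: 0.5117, 0.2947, 0.0144; sum = 0.820829.
I averages over the q = 3 poor units only: 0.820829 / 3 = 0.2736.

0.2736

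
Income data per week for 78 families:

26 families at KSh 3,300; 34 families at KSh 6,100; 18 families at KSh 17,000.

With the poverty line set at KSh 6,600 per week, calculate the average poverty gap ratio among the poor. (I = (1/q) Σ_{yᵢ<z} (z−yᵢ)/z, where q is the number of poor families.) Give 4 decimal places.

Incomes under z: 26×KSh 3,300, 34×KSh 6,100 (q = 60 of N = 78).
Shortfall ratios (z−y)/z: 0.5000 (×26), 0.0758 (×34); sum = 15.575758.
I averages over the q = 60 poor units only: 15.575758 / 60 = 0.2596.

0.2596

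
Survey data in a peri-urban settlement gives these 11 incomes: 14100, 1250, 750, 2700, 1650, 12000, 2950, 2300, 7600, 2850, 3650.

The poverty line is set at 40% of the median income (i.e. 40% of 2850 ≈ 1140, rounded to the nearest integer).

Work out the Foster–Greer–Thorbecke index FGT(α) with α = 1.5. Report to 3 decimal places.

0.018

Below z: 750 (q = 1 of N = 11).
Shortfall ratios: (1140−750)/1140 = 0.3421.
Raised to α = 1.5: 0.20010.
Sum = 0.200097; FGT(1.5) = 0.200097 / 11 = 0.018.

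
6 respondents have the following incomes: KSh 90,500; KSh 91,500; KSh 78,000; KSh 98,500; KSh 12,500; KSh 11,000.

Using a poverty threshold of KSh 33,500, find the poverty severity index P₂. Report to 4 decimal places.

0.1407

Incomes under z: KSh 11,000, KSh 12,500 (q = 2 of N = 6).
Relative gaps: (33500−11000)/33500 = 0.6716; (33500−12500)/33500 = 0.6269.
Squared: 0.4511; 0.3930.
Sum = 0.844063; P₂ = 0.844063 / 6 = 0.1407.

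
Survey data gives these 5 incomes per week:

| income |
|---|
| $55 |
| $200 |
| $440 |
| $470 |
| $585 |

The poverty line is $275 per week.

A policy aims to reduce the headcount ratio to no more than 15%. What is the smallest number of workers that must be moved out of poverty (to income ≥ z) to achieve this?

2 of the 5 workers are poor, so H = 2/5 = 0.400.
A headcount ratio of at most 15% allows at most ⌊0.15 × 5⌋ = 0 poor workers.
So at least 2 − 0 = 2 must be lifted.

2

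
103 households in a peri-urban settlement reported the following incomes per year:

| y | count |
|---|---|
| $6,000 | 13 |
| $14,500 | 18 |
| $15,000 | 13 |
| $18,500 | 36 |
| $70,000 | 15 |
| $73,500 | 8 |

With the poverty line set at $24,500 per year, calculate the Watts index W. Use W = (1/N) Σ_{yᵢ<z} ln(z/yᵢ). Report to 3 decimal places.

Incomes under z: 13×$6,000, 18×$14,500, 13×$15,000, 36×$18,500 (q = 80 of N = 103).
Log gaps: ln(24500/6000) = 1.4069 (×13); ln(24500/14500) = 0.5245 (×18); ln(24500/15000) = 0.4906 (×13); ln(24500/18500) = 0.2809 (×36).
W = 44.221902 / 103 = 0.429.

0.429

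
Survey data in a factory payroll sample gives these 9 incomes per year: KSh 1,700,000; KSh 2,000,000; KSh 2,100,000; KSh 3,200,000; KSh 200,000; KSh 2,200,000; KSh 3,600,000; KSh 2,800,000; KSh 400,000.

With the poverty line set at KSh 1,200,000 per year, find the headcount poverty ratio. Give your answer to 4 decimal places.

2 of the 9 households have income below KSh 1,200,000.
H = 2/9 = 0.2222.

0.2222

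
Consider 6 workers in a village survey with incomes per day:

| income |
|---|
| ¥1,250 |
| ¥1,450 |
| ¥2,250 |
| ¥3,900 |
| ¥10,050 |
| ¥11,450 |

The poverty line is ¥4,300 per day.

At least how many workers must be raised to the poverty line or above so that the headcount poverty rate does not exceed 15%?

4

4 of the 6 workers are poor, so H = 4/6 = 0.667.
A headcount ratio of at most 15% allows at most ⌊0.15 × 6⌋ = 0 poor workers.
So at least 4 − 0 = 4 must be lifted.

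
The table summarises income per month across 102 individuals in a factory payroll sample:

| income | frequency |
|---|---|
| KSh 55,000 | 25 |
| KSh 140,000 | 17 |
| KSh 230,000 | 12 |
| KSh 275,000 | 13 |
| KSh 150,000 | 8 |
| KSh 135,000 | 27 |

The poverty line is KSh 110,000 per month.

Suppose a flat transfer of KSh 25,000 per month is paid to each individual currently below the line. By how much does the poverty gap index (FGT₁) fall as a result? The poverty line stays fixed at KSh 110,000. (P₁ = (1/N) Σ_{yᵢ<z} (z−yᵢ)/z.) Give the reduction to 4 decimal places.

0.0557

Before: below the line — 25×KSh 55,000; poverty gap index (FGT₁) = 0.122549.
After the KSh 25,000 transfer: below the line — 25×KSh 80,000; poverty gap index (FGT₁) = 0.066845.
Reduction = 0.122549 − 0.066845 = 0.0557.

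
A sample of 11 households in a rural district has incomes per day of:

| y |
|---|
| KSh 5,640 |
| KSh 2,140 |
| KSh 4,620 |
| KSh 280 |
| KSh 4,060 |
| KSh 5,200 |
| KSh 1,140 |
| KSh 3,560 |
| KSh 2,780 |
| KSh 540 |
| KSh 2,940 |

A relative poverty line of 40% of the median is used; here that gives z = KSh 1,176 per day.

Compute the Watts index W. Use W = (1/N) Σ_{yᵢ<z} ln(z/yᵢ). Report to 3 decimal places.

0.204

Below z: KSh 280, KSh 540, KSh 1,140 (q = 3 of N = 11).
Log gaps: ln(1176/280) = 1.4351; ln(1176/540) = 0.7783; ln(1176/1140) = 0.0311.
W = 2.244480 / 11 = 0.204.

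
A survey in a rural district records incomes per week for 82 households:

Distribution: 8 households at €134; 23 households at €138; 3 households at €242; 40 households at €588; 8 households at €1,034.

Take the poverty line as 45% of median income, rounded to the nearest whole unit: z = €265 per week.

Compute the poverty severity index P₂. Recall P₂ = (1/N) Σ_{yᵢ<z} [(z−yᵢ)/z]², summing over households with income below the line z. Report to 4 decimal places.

Below z: 8×€134, 23×€138, 3×€242 (q = 34 of N = 82).
Relative gaps: (265−134)/265 = 0.4943 (×8); (265−138)/265 = 0.4792 (×23); (265−242)/265 = 0.0868 (×3).
Squared: 0.2444 (×8); 0.2297 (×23); 0.0075 (×3).
Sum = 7.260121; P₂ = 7.260121 / 82 = 0.0885.

0.0885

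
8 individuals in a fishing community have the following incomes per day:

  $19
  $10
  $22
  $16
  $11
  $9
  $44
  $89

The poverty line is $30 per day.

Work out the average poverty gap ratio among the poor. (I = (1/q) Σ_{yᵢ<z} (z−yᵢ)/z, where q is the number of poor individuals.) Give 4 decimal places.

Below the line: $9, $10, $11, $16, $19, $22 (q = 6 of N = 8).
Relative gaps: 0.7000, 0.6667, 0.6333, 0.4667, 0.3667, 0.2667; sum = 3.100000.
The income-gap ratio divides by q (the poor only): 3.100000 / 6 = 0.5167.

0.5167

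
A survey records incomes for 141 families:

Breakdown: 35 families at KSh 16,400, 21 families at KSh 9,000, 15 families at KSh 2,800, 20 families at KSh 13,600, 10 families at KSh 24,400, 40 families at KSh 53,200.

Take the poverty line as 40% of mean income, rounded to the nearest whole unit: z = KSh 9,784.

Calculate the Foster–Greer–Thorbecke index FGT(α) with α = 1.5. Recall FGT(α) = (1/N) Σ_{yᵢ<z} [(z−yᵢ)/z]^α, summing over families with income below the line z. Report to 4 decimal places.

0.0675

Below z: 15×KSh 2,800, 21×KSh 9,000 (q = 36 of N = 141).
Normalized shortfalls: (9784−2800)/9784 = 0.7138 (×15); (9784−9000)/9784 = 0.0801 (×21).
Raised to α = 1.5: 0.60309 (×15); 0.02268 (×21).
Sum = 9.522683; FGT(1.5) = 9.522683 / 141 = 0.0675.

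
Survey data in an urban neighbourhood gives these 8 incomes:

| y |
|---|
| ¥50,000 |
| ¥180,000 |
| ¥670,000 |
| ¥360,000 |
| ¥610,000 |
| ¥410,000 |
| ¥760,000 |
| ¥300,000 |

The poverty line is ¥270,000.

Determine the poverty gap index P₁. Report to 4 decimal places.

0.1435

Incomes under z: ¥50,000, ¥180,000 (q = 2 of N = 8).
Relative gaps: (270000−50000)/270000 = 0.8148; (270000−180000)/270000 = 0.3333.
Sum of shortfalls = 1.148148; P₁ averages over all N: 1.148148 / 8 = 0.1435.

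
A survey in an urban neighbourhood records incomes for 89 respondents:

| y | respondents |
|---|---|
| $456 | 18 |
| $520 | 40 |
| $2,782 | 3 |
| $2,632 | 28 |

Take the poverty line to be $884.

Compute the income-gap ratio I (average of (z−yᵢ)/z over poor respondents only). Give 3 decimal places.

Poor units: 18×$456, 40×$520 (q = 58 of N = 89).
Relative gaps: 0.4842 (×18), 0.4118 (×40); sum = 25.185520.
I averages over the q = 58 poor units only: 25.185520 / 58 = 0.434.

0.434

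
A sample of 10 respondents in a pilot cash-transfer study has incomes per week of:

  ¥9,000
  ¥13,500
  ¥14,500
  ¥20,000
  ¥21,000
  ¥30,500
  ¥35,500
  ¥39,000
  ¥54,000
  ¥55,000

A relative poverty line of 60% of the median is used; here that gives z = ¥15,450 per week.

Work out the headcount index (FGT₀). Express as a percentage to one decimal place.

30.0%

3 of the 10 respondents have income below ¥15,450.
H = 3/10 = 30.0%.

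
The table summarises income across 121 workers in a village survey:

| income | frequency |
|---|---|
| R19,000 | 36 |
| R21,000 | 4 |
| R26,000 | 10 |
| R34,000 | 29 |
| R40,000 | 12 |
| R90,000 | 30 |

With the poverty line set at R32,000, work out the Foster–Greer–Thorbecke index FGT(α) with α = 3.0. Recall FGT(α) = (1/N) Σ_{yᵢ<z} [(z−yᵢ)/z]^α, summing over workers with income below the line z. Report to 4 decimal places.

Incomes under z: 36×R19,000, 4×R21,000, 10×R26,000 (q = 50 of N = 121).
Normalized shortfalls: (32000−19000)/32000 = 0.4062 (×36); (32000−21000)/32000 = 0.3438 (×4); (32000−26000)/32000 = 0.1875 (×10).
Raised to α = 3.0: 0.06705 (×36); 0.04062 (×4); 0.00659 (×10).
Sum = 2.642090; FGT(3.0) = 2.642090 / 121 = 0.0218.

0.0218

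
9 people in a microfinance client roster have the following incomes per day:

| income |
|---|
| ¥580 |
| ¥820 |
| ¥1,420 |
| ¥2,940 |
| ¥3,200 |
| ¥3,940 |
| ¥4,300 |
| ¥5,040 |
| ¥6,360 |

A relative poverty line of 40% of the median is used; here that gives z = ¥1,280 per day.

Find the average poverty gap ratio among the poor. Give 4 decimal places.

0.4531

Poor units: ¥580, ¥820 (q = 2 of N = 9).
Shortfall ratios (z−y)/z: 0.5469, 0.3594; sum = 0.906250.
I averages over the q = 2 poor units only: 0.906250 / 2 = 0.4531.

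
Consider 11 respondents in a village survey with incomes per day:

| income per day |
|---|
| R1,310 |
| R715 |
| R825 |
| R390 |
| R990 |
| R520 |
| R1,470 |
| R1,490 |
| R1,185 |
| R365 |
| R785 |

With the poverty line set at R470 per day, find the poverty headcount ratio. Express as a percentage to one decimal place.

2 of the 11 respondents have income below R470.
H = 2/11 = 18.2%.

18.2%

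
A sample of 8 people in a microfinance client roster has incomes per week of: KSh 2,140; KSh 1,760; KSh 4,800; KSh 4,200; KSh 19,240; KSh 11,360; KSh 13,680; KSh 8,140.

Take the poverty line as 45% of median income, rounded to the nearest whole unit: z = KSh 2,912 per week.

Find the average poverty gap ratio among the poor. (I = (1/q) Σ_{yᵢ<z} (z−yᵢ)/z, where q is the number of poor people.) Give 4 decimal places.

0.3304

Below z: KSh 1,760, KSh 2,140 (q = 2 of N = 8).
Shortfall ratios (z−y)/z: 0.3956, 0.2651; sum = 0.660714.
I averages over the q = 2 poor units only: 0.660714 / 2 = 0.3304.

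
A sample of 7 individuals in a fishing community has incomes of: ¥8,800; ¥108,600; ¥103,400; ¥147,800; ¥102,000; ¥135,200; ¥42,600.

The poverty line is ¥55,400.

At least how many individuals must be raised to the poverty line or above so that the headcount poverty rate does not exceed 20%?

1

Currently q = 2 of N = 7 are below the line (H = 0.286).
A headcount ratio of at most 20% allows at most ⌊0.20 × 7⌋ = 1 poor individuals.
So at least 2 − 1 = 1 must be lifted.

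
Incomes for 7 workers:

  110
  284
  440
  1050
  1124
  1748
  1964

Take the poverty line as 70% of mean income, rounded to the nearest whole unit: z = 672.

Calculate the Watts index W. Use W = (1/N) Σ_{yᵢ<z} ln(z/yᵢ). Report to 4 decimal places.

0.4421

Poor units: 110, 284, 440 (q = 3 of N = 7).
Log shortfalls: ln(672/110) = 1.8098; ln(672/284) = 0.8613; ln(672/440) = 0.4235.
W = 3.094546 / 7 = 0.4421.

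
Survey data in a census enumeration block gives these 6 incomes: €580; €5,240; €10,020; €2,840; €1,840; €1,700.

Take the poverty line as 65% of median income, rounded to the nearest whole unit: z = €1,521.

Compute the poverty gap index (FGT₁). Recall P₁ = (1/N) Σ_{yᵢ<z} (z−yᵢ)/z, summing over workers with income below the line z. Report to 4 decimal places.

0.1031

Below z: €580 (q = 1 of N = 6).
Relative gaps: (1521−580)/1521 = 0.6187.
Σ = 0.618672. Dividing by the full population N = 6 gives P₁ = 0.1031.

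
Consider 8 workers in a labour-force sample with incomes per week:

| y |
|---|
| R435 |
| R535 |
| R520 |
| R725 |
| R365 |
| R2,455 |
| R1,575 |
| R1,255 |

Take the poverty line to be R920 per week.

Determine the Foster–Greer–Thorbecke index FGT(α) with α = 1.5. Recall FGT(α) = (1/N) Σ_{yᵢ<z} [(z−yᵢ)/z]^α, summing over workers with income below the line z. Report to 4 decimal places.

0.1883

Incomes under z: R365, R435, R520, R535, R725 (q = 5 of N = 8).
Relative gaps: (920−365)/920 = 0.6033; (920−435)/920 = 0.5272; (920−520)/920 = 0.4348; (920−535)/920 = 0.4185; (920−725)/920 = 0.2120.
Raised to α = 1.5: 0.46855; 0.38276; 0.28669; 0.27071; 0.09758.
Sum = 1.506298; FGT(1.5) = 1.506298 / 8 = 0.1883.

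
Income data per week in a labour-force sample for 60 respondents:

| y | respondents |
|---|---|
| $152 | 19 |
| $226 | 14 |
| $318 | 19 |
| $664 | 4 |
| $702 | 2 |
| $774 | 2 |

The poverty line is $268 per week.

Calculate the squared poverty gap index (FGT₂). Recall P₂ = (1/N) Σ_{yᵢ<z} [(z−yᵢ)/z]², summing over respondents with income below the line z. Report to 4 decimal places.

0.0651

Incomes under z: 19×$152, 14×$226 (q = 33 of N = 60).
Normalized shortfalls: (268−152)/268 = 0.4328 (×19); (268−226)/268 = 0.1567 (×14).
Squared: 0.1873 (×19); 0.0246 (×14).
Sum = 3.903431; P₂ = 3.903431 / 60 = 0.0651.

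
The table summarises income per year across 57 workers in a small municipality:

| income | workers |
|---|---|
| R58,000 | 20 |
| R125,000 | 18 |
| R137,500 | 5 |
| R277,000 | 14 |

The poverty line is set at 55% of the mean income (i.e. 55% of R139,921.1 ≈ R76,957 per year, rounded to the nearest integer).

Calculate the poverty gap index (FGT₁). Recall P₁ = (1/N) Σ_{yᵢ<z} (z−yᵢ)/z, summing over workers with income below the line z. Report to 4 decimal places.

Poor units: 20×R58,000 (q = 20 of N = 57).
Normalized shortfalls: (76957−58000)/76957 = 0.2463 (×20).
Sum of shortfalls = 4.926647; P₁ averages over all N: 4.926647 / 57 = 0.0864.

0.0864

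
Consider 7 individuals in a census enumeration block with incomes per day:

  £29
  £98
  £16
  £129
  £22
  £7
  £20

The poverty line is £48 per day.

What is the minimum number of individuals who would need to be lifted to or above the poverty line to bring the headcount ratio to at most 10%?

5 of the 7 individuals are poor, so H = 5/7 = 0.714.
A headcount ratio of at most 10% allows at most ⌊0.10 × 7⌋ = 0 poor individuals.
So at least 5 − 0 = 5 must be lifted.

5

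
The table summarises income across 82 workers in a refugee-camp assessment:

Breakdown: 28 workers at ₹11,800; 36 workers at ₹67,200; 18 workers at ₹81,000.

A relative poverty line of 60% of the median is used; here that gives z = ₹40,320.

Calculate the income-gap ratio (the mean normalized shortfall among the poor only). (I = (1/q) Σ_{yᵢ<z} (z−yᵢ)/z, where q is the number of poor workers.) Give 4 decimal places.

0.7073

Below z: 28×₹11,800 (q = 28 of N = 82).
Shortfall ratios (z−y)/z: 0.7073 (×28); sum = 19.805556.
The income-gap ratio divides by q (the poor only): 19.805556 / 28 = 0.7073.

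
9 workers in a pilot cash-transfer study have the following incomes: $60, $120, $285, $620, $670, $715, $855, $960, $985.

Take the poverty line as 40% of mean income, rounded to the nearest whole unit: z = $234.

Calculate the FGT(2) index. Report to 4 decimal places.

Incomes under z: $60, $120 (q = 2 of N = 9).
Shortfall ratios: (234−60)/234 = 0.7436; (234−120)/234 = 0.4872.
Squared: 0.5529; 0.2373.
Sum = 0.790270; P₂ = 0.790270 / 9 = 0.0878.

0.0878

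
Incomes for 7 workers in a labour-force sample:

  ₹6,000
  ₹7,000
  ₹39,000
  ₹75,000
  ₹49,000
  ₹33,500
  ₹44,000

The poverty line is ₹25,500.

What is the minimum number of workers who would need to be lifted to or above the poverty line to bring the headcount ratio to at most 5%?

Currently q = 2 of N = 7 are below the line (H = 0.286).
A headcount ratio of at most 5% allows at most ⌊0.05 × 7⌋ = 0 poor workers.
So at least 2 − 0 = 2 must be lifted.

2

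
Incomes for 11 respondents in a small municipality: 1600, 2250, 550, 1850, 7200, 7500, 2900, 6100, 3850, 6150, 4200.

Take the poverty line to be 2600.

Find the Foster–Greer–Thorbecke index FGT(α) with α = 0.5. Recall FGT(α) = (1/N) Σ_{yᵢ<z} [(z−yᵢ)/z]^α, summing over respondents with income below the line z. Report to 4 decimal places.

Poor units: 550, 1600, 1850, 2250 (q = 4 of N = 11).
Normalized shortfalls: (2600−550)/2600 = 0.7885; (2600−1600)/2600 = 0.3846; (2600−1850)/2600 = 0.2885; (2600−2250)/2600 = 0.1346.
Raised to α = 0.5: 0.88795; 0.62017; 0.53709; 0.36690.
Sum = 2.412113; FGT(0.5) = 2.412113 / 11 = 0.2193.

0.2193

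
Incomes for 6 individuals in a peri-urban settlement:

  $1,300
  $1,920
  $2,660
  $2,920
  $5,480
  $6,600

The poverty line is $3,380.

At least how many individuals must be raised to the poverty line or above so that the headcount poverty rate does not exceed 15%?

4

Currently q = 4 of N = 6 are below the line (H = 0.667).
A headcount ratio of at most 15% allows at most ⌊0.15 × 6⌋ = 0 poor individuals.
So at least 4 − 0 = 4 must be lifted.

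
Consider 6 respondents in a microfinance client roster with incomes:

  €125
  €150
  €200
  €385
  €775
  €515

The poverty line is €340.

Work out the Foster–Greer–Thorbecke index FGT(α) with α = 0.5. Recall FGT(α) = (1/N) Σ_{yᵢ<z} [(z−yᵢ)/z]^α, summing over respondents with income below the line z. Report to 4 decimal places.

Below z: €125, €150, €200 (q = 3 of N = 6).
Normalized shortfalls: (340−125)/340 = 0.6324; (340−150)/340 = 0.5588; (340−200)/340 = 0.4118.
Raised to α = 0.5: 0.79521; 0.74755; 0.64169.
Sum = 2.184440; FGT(0.5) = 2.184440 / 6 = 0.3641.

0.3641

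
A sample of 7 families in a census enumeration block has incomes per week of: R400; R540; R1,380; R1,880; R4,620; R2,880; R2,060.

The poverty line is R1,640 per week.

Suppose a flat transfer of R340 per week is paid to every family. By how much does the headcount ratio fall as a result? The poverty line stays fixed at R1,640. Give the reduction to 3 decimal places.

Before: below the line — R400, R540, R1,380; headcount ratio = 0.42857.
After the R340 transfer: below the line — R740, R880; headcount ratio = 0.28571.
Reduction = 0.42857 − 0.28571 = 0.143.

0.143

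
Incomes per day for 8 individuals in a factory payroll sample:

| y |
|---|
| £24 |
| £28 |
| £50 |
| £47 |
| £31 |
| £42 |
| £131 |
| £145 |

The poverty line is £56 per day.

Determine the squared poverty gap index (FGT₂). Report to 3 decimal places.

0.109

Poor units: £24, £28, £31, £42, £47, £50 (q = 6 of N = 8).
Shortfall ratios: (56−24)/56 = 0.5714; (56−28)/56 = 0.5000; (56−31)/56 = 0.4464; (56−42)/56 = 0.2500; (56−47)/56 = 0.1607; (56−50)/56 = 0.1071.
Squared: 0.3265; 0.2500; 0.1993; 0.0625; 0.0258; 0.0115.
Sum = 0.875638; P₂ = 0.875638 / 8 = 0.109.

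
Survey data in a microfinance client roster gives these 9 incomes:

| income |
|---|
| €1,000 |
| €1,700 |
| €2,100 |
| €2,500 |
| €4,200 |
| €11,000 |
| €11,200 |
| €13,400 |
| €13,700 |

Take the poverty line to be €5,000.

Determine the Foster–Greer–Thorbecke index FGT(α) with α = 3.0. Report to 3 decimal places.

Below the line: €1,000, €1,700, €2,100, €2,500, €4,200 (q = 5 of N = 9).
Shortfall ratios: (5000−1000)/5000 = 0.8000; (5000−1700)/5000 = 0.6600; (5000−2100)/5000 = 0.5800; (5000−2500)/5000 = 0.5000; (5000−4200)/5000 = 0.1600.
Raised to α = 3.0: 0.51200; 0.28750; 0.19511; 0.12500; 0.00410.
Sum = 1.123704; FGT(3.0) = 1.123704 / 9 = 0.125.

0.125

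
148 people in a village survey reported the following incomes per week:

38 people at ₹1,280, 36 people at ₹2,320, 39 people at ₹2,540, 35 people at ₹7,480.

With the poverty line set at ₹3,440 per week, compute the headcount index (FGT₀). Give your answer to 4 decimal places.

113 of the 148 people have income below ₹3,440.
H = 113/148 = 0.7635.

0.7635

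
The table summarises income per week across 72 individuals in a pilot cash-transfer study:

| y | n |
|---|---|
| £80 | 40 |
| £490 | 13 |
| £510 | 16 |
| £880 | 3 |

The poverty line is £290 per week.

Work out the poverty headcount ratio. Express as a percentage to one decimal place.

55.6%

40 of the 72 individuals have income below £290.
H = 40/72 = 55.6%.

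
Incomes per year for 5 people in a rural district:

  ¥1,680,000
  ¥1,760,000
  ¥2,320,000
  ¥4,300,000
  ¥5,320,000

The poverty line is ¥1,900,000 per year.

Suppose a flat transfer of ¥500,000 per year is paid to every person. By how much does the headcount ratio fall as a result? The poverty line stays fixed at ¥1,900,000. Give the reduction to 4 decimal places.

Before: below the line — ¥1,680,000, ¥1,760,000; headcount ratio = 0.400000.
After the ¥500,000 transfer: below the line — none; headcount ratio = 0.000000.
Reduction = 0.400000 − 0.000000 = 0.4000.

0.4000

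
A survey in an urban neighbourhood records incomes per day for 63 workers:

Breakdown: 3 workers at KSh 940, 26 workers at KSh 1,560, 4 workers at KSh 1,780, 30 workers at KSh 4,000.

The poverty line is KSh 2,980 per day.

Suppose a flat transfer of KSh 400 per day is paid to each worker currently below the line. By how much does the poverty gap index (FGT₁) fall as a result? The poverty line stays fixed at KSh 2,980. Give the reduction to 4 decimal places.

0.0703

Before: below the line — 3×KSh 940, 26×KSh 1,560, 4×KSh 1,780; poverty gap index (FGT₁) = 0.254820.
After the KSh 400 transfer: below the line — 3×KSh 1,340, 26×KSh 1,960, 4×KSh 2,180; poverty gap index (FGT₁) = 0.184510.
Reduction = 0.254820 − 0.184510 = 0.0703.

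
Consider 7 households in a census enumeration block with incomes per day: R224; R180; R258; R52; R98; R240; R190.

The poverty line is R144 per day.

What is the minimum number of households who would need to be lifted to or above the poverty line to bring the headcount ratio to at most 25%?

1

2 of the 7 households are poor, so H = 2/7 = 0.286.
A headcount ratio of at most 25% allows at most ⌊0.25 × 7⌋ = 1 poor households.
So at least 2 − 1 = 1 must be lifted.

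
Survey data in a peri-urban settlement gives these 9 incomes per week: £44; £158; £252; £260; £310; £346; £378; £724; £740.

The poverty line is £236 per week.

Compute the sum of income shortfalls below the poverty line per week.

£270

Poor units: £44, £158 (q = 2 of N = 9).
Individual gaps: 236−44 = 192; 236−158 = 78.
Aggregate gap = £270.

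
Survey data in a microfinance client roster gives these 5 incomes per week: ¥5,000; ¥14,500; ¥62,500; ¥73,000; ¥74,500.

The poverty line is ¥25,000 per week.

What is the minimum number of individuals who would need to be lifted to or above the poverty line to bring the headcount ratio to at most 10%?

2

2 of the 5 individuals are poor, so H = 2/5 = 0.400.
A headcount ratio of at most 10% allows at most ⌊0.10 × 5⌋ = 0 poor individuals.
So at least 2 − 0 = 2 must be lifted.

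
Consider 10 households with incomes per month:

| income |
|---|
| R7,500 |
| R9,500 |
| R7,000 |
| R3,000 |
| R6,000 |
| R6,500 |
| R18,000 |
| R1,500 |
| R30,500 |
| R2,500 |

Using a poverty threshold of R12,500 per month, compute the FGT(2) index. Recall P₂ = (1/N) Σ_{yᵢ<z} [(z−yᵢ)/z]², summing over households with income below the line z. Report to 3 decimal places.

0.290

Below z: R1,500, R2,500, R3,000, R6,000, R6,500, R7,000, R7,500, R9,500 (q = 8 of N = 10).
Shortfall ratios: (12500−1500)/12500 = 0.8800; (12500−2500)/12500 = 0.8000; (12500−3000)/12500 = 0.7600; (12500−6000)/12500 = 0.5200; (12500−6500)/12500 = 0.4800; (12500−7000)/12500 = 0.4400; (12500−7500)/12500 = 0.4000; (12500−9500)/12500 = 0.2400.
Squared: 0.7744; 0.6400; 0.5776; 0.2704; 0.2304; 0.1936; 0.1600; 0.0576.
Sum = 2.904000; P₂ = 2.904000 / 10 = 0.290.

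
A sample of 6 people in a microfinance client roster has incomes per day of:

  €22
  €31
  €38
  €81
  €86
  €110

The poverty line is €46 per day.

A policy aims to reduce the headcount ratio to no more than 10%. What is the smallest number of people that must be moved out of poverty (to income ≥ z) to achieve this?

Currently q = 3 of N = 6 are below the line (H = 0.500).
A headcount ratio of at most 10% allows at most ⌊0.10 × 6⌋ = 0 poor people.
So at least 3 − 0 = 3 must be lifted.

3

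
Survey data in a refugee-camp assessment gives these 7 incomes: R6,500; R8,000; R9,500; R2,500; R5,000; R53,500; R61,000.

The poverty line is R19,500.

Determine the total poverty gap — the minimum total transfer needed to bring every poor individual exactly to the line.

R66,000

Incomes under z: R2,500, R5,000, R6,500, R8,000, R9,500 (q = 5 of N = 7).
Individual gaps: 19500−2500 = 17000; 19500−5000 = 14500; 19500−6500 = 13000; 19500−8000 = 11500; 19500−9500 = 10000.
Aggregate gap = R66,000.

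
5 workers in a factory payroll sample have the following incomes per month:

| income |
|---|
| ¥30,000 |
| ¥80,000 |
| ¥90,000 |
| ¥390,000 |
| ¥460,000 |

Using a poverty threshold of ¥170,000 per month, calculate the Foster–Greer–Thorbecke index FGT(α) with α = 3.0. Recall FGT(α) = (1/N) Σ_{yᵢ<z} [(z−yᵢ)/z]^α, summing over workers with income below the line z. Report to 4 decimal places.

Poor units: ¥30,000, ¥80,000, ¥90,000 (q = 3 of N = 5).
Shortfall ratios: (170000−30000)/170000 = 0.8235; (170000−80000)/170000 = 0.5294; (170000−90000)/170000 = 0.4706.
Raised to α = 3.0: 0.55852; 0.14838; 0.10421.
Sum = 0.811113; FGT(3.0) = 0.811113 / 5 = 0.1622.

0.1622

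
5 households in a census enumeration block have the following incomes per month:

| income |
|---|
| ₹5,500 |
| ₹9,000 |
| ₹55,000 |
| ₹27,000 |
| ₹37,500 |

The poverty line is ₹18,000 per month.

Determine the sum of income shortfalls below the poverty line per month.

Incomes under z: ₹5,500, ₹9,000 (q = 2 of N = 5).
Individual gaps: 18000−5500 = 12500; 18000−9000 = 9000.
Aggregate gap = ₹21,500.

₹21,500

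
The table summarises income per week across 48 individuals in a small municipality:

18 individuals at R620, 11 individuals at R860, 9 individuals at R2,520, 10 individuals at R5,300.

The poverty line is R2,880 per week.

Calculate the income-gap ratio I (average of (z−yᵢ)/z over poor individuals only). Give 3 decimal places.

0.604

Below the line: 18×R620, 11×R860, 9×R2,520 (q = 38 of N = 48).
Shortfall ratios (z−y)/z: 0.7847 (×18), 0.7014 (×11), 0.1250 (×9); sum = 22.965278.
The income-gap ratio divides by q (the poor only): 22.965278 / 38 = 0.604.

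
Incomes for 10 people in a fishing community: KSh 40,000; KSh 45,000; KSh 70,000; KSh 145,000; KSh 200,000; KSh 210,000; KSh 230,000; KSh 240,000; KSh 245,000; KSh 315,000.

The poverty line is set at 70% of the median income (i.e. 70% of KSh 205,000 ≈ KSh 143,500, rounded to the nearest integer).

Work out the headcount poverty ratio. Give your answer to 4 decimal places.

3 of the 10 people have income below KSh 143,500.
H = 3/10 = 0.3000.

0.3000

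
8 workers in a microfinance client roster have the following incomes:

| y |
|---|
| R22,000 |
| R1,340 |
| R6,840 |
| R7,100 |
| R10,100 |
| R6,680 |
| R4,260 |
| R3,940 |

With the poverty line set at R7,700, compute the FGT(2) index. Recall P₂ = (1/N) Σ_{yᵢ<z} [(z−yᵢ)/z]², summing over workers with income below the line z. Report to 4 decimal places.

0.1445

Incomes under z: R1,340, R3,940, R4,260, R6,680, R6,840, R7,100 (q = 6 of N = 8).
Relative gaps: (7700−1340)/7700 = 0.8260; (7700−3940)/7700 = 0.4883; (7700−4260)/7700 = 0.4468; (7700−6680)/7700 = 0.1325; (7700−6840)/7700 = 0.1117; (7700−7100)/7700 = 0.0779.
Squared: 0.6822; 0.2384; 0.1996; 0.0175; 0.0125; 0.0061.
Sum = 1.156364; P₂ = 1.156364 / 8 = 0.1445.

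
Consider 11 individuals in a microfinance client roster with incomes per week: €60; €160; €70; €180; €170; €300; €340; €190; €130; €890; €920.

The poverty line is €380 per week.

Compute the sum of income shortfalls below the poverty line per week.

Below the line: €60, €70, €130, €160, €170, €180, €190, €300, €340 (q = 9 of N = 11).
Individual gaps: 380−60 = 320; 380−70 = 310; 380−130 = 250; 380−160 = 220; 380−170 = 210; 380−180 = 200; 380−190 = 190; 380−300 = 80; 380−340 = 40.
Aggregate gap = €1,820.

€1,820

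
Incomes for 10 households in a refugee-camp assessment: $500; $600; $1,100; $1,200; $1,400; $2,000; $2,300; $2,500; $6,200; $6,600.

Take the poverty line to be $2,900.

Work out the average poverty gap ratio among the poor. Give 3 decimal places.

Incomes under z: $500, $600, $1,100, $1,200, $1,400, $2,000, $2,300, $2,500 (q = 8 of N = 10).
Shortfall ratios (z−y)/z: 0.8276, 0.7931, 0.6207, 0.5862, 0.5172, 0.3103, 0.2069, 0.1379; sum = 4.000000.
The income-gap ratio divides by q (the poor only): 4.000000 / 8 = 0.500.

0.500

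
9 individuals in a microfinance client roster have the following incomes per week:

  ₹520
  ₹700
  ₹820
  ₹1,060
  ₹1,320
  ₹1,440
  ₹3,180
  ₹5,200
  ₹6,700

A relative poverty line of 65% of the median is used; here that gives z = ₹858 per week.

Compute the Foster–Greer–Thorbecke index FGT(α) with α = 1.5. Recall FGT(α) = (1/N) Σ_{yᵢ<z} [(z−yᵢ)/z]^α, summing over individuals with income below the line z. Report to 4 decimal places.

0.0373

Poor units: ₹520, ₹700, ₹820 (q = 3 of N = 9).
Shortfall ratios: (858−520)/858 = 0.3939; (858−700)/858 = 0.1841; (858−820)/858 = 0.0443.
Raised to α = 1.5: 0.24725; 0.07902; 0.00932.
Sum = 0.335598; FGT(1.5) = 0.335598 / 9 = 0.0373.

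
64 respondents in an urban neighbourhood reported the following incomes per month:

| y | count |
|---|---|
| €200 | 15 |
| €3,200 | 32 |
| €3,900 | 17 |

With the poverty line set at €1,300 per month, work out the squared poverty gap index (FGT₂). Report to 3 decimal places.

Incomes under z: 15×€200 (q = 15 of N = 64).
Relative gaps: (1300−200)/1300 = 0.8462 (×15).
Squared: 0.7160 (×15).
Sum = 10.739645; P₂ = 10.739645 / 64 = 0.168.

0.168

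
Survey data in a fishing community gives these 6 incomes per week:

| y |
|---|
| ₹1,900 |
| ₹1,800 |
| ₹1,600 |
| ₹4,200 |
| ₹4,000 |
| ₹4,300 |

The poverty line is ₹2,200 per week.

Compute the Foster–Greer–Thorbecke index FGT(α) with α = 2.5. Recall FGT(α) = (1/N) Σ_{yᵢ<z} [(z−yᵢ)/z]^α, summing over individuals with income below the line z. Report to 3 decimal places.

Below z: ₹1,600, ₹1,800, ₹1,900 (q = 3 of N = 6).
Relative gaps: (2200−1600)/2200 = 0.2727; (2200−1800)/2200 = 0.1818; (2200−1900)/2200 = 0.1364.
Raised to α = 2.5: 0.03884; 0.01410; 0.00687.
Sum = 0.059806; FGT(2.5) = 0.059806 / 6 = 0.010.

0.010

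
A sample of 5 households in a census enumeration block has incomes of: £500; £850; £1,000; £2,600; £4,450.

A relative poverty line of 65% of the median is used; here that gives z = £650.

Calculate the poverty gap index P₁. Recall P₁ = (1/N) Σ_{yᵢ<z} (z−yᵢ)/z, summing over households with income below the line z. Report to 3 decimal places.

0.046

Below the line: £500 (q = 1 of N = 5).
Normalized shortfalls: (650−500)/650 = 0.2308.
Sum of shortfalls = 0.230769; P₁ averages over all N: 0.230769 / 5 = 0.046.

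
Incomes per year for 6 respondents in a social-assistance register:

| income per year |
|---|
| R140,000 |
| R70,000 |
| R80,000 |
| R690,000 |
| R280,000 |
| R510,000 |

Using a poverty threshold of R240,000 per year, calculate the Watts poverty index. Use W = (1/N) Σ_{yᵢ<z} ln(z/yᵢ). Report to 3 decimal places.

0.478

Poor units: R70,000, R80,000, R140,000 (q = 3 of N = 6).
Log gaps: ln(240000/70000) = 1.2321; ln(240000/80000) = 1.0986; ln(240000/140000) = 0.5390.
W = 2.869752 / 6 = 0.478.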